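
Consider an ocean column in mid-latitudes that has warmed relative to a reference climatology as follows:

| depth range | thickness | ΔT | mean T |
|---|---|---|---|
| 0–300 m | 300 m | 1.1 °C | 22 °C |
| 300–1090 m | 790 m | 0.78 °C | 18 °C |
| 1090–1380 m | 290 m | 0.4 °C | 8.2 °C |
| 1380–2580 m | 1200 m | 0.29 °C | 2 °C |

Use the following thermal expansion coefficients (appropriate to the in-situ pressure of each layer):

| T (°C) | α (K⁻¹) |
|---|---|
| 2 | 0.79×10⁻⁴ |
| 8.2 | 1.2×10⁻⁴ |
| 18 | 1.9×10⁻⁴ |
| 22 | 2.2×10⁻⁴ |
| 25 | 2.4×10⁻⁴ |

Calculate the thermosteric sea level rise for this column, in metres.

Layer 1 at 22 °C → α = 2.2×10⁻⁴ K⁻¹
Layer 2 at 18 °C → α = 1.9×10⁻⁴ K⁻¹
Layer 3 at 8.2 °C → α = 1.2×10⁻⁴ K⁻¹
Layer 4 at 2 °C → α = 0.79×10⁻⁴ K⁻¹
Layer 1: 2.2×10⁻⁴ × 1.1 × 300 = 0.07260 m
0.78 × 1.9×10⁻⁴ × 790 = 0.117078 m
1090–1380 m: 0.4 × 290 × 1.2×10⁻⁴ = 0.01392 m
0.29 × 0.79×10⁻⁴ × 1200 = 0.027492 m
Δh = 0.07260 + 0.117078 + 0.01392 + 0.027492 = 0.23109 m

0.23 m of thermosteric rise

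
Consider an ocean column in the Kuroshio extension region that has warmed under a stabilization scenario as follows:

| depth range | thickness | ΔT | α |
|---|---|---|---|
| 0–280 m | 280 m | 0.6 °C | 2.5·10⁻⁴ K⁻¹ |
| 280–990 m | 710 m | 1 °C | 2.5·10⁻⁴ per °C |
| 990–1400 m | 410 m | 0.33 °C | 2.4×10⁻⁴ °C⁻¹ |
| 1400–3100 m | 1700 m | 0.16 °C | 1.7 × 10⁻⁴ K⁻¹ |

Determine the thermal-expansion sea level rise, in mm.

0–280 m: 280 × 0.6 × 2.5×10⁻⁴ = 0.04200 m
Layer 2: 1 × 2.5×10⁻⁴ × 710 = 0.17750 m
Layer 3: 0.33 × 2.4×10⁻⁴ × 410 = 0.032472 m
1400–3100 m: 1700 × 1.7×10⁻⁴ × 0.16 = 0.04624 m
Δh = 0.04200 + 0.17750 + 0.032472 + 0.04624 = 0.298212 m

Δh ≈ 298 mm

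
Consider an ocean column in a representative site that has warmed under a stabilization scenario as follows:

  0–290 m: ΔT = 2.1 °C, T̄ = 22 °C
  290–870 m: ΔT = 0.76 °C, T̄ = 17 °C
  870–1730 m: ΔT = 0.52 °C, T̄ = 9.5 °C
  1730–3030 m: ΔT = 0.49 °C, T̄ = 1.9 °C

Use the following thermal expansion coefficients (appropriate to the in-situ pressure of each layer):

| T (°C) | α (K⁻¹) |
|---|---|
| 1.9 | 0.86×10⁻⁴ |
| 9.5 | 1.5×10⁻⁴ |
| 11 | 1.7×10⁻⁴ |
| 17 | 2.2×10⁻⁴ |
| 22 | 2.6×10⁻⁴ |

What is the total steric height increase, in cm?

Δh = 37.7 cm

Layer 1 at 22 °C → α = 2.6×10⁻⁴ K⁻¹
Layer 2 at 17 °C → α = 2.2×10⁻⁴ K⁻¹
Layer 3 at 9.5 °C → α = 1.5×10⁻⁴ K⁻¹
Layer 4 at 1.9 °C → α = 0.86×10⁻⁴ K⁻¹
Layer 1: 290 × 2.1 × 2.6×10⁻⁴ = 0.15834 m
Layer 2: 0.76 × 2.2×10⁻⁴ × 580 = 0.096976 m
Layer 3: 1.5×10⁻⁴ × 860 × 0.52 = 0.06708 m
1730–3030 m: 1300 × 0.49 × 0.86×10⁻⁴ = 0.054782 m
Δh = 0.15834 + 0.096976 + 0.06708 + 0.054782 = 0.377178 m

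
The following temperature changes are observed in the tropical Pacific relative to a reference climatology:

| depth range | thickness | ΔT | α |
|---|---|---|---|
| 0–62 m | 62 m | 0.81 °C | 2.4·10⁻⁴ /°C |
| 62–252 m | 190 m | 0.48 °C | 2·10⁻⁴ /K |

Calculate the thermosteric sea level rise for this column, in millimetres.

Layer 1: 2.4×10⁻⁴ × 62 × 0.81 = 0.0120528 m
190 × 2×10⁻⁴ × 0.48 = 0.01824 m
Δh = 0.0120528 + 0.01824 = 0.0302928 m ≈ 30 mm

about 30 mm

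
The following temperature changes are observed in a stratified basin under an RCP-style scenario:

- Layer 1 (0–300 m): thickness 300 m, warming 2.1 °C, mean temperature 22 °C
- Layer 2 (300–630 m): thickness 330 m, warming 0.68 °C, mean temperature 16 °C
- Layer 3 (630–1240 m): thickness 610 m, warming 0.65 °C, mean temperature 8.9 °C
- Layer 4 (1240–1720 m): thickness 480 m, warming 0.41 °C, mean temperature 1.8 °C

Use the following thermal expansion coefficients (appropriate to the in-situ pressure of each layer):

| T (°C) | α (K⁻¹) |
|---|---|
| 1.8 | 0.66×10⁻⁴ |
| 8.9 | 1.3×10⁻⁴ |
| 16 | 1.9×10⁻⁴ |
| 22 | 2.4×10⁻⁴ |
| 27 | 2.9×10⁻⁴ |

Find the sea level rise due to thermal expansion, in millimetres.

Δh ≈ 258 mm

Layer 1 at 22 °C → α = 2.4×10⁻⁴ K⁻¹
Layer 2 at 16 °C → α = 1.9×10⁻⁴ K⁻¹
Layer 3 at 8.9 °C → α = 1.3×10⁻⁴ K⁻¹
Layer 4 at 1.8 °C → α = 0.66×10⁻⁴ K⁻¹
300 × 2.4×10⁻⁴ × 2.1 = 0.15120 m
0.68 × 1.9×10⁻⁴ × 330 = 0.042636 m
630–1240 m: 1.3×10⁻⁴ × 610 × 0.65 = 0.051545 m
Layer 4: 0.66×10⁻⁴ × 0.41 × 480 = 0.0129888 m
Δh = 0.15120 + 0.042636 + 0.051545 + 0.0129888 = 0.2583698 m ≈ 258 mm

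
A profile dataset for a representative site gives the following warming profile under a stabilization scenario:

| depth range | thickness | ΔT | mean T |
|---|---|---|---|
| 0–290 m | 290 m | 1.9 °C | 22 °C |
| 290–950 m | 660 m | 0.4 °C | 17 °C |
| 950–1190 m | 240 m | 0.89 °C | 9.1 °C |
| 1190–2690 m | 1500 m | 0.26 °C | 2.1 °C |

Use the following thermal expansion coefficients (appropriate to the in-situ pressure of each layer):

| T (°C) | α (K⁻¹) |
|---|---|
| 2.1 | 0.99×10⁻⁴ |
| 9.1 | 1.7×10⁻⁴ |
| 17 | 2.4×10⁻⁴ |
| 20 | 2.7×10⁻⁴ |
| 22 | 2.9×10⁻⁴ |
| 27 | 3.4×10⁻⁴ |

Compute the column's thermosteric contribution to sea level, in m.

about 0.298 m

Layer 1 at 22 °C → α = 2.9×10⁻⁴ K⁻¹
Layer 2 at 17 °C → α = 2.4×10⁻⁴ K⁻¹
Layer 3 at 9.1 °C → α = 1.7×10⁻⁴ K⁻¹
Layer 4 at 2.1 °C → α = 0.99×10⁻⁴ K⁻¹
0–290 m: 2.9×10⁻⁴ × 290 × 1.9 = 0.15979 m
Layer 2: 0.4 × 2.4×10⁻⁴ × 660 = 0.06336 m
240 × 0.89 × 1.7×10⁻⁴ = 0.036312 m
Layer 4: 0.26 × 1500 × 0.99×10⁻⁴ = 0.03861 m
Δh = 0.15979 + 0.06336 + 0.036312 + 0.03861 = 0.298072 m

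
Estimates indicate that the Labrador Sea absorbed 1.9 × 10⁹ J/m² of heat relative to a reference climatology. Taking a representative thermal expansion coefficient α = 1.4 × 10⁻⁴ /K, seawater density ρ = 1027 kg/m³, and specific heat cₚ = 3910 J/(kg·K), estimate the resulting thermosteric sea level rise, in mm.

66 mm

Δh = αQ/(ρcₚ) = 1.4×10⁻⁴ × 1.9×10⁹ / (1027 × 3910) ≈ 0.066242 m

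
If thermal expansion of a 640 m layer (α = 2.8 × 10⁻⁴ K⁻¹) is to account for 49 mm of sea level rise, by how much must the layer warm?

about 0.273 °C

ΔT = Δh/(αH) = 0.049 / (2.8×10⁻⁴ × 640) ≈ 0.2734 °C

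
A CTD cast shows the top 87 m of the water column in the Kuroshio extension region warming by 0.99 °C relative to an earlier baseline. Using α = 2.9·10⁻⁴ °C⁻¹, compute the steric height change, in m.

0.0250 m of thermosteric rise

Δh = αΔT·H = 2.9×10⁻⁴ × 0.99 × 87 = 0.0249777 m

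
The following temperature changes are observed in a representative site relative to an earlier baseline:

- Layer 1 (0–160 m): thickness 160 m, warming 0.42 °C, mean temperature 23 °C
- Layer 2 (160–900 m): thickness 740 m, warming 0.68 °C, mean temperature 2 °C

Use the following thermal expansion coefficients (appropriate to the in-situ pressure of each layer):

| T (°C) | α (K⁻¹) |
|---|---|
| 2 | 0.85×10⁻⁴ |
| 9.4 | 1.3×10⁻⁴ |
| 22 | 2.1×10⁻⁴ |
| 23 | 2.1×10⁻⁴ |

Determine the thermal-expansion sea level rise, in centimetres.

Δh ≈ 5.7 cm

Layer 1 at 23 °C → α = 2.1×10⁻⁴ K⁻¹
Layer 2 at 2 °C → α = 0.85×10⁻⁴ K⁻¹
0–160 m: 160 × 2.1×10⁻⁴ × 0.42 = 0.014112 m
Layer 2: 740 × 0.85×10⁻⁴ × 0.68 = 0.042772 m
Δh = 0.014112 + 0.042772 = 0.056884 m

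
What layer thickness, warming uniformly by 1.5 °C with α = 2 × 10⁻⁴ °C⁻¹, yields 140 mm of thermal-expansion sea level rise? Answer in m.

H = Δh/(αΔT) = 0.14 / (2×10⁻⁴ × 1.5) ≈ 466.7 m

about 467 m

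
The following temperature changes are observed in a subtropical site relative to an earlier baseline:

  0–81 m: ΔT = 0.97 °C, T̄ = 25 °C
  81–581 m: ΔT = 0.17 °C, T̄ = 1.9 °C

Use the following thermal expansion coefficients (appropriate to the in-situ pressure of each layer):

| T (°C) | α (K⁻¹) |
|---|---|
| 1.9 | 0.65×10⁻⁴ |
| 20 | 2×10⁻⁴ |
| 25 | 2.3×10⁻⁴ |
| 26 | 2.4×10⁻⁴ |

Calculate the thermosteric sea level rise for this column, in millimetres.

24 mm

Layer 1 at 25 °C → α = 2.3×10⁻⁴ K⁻¹
Layer 2 at 1.9 °C → α = 0.65×10⁻⁴ K⁻¹
Layer 1: 2.3×10⁻⁴ × 0.97 × 81 = 0.0180711 m
500 × 0.17 × 0.65×10⁻⁴ = 0.005525 m
Δh = 0.0180711 + 0.005525 = 0.0235961 m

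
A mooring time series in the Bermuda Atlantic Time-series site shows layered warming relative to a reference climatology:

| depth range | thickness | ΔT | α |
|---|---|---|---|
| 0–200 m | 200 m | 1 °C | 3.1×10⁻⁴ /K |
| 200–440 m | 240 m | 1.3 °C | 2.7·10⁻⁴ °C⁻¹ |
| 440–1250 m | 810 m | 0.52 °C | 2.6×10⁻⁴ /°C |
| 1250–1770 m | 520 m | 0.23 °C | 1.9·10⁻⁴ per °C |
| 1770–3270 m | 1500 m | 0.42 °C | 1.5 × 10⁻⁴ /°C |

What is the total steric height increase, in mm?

about 373 mm

1 × 200 × 3.1×10⁻⁴ = 0.06200 m
Layer 2: 240 × 1.3 × 2.7×10⁻⁴ = 0.08424 m
Layer 3: 2.6×10⁻⁴ × 0.52 × 810 = 0.109512 m
520 × 1.9×10⁻⁴ × 0.23 = 0.022724 m
1500 × 0.42 × 1.5×10⁻⁴ = 0.09450 m
Δh = 0.06200 + 0.08424 + 0.109512 + 0.022724 + 0.09450 = 0.372976 m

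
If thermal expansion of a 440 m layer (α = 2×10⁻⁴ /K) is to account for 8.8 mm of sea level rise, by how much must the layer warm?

about 0.100 K

ΔT = Δh/(αH) = 0.0088 / (2×10⁻⁴ × 440) = 0.1000 K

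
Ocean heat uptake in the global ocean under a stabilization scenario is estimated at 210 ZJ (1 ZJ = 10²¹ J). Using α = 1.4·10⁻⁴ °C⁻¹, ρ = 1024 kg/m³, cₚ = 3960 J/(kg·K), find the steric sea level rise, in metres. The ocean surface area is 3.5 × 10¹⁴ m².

Per unit area: Q = 210×10²¹ / (3.5×10¹⁴) = 6×10⁸ J/m²
Δh = αQ/(ρcₚ) = 1.4×10⁻⁴ × 6×10⁸ / (1024 × 3960) ≈ 0.020715 m

0.0207 m of thermosteric rise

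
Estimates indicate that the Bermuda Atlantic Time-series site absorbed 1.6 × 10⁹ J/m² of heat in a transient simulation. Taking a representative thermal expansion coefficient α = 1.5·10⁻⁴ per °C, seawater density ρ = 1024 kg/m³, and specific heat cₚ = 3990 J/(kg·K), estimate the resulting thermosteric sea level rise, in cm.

5.87 cm of thermosteric rise

Δh = αQ/(ρcₚ) = 1.5×10⁻⁴ × 1.6×10⁹ / (1024 × 3990) ≈ 0.058741 m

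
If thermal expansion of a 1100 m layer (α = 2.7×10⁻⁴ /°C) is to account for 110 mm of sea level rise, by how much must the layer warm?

ΔT = Δh/(αH) = 0.11 / (2.7×10⁻⁴ × 1100) ≈ 0.3704 °C

about 0.37 °C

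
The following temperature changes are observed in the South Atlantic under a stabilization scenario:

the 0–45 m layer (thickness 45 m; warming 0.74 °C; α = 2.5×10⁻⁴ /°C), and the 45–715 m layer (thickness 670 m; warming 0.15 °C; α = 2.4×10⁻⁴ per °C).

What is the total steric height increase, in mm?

Layer 1: 0.74 × 45 × 2.5×10⁻⁴ = 0.008325 m
Layer 2: 2.4×10⁻⁴ × 670 × 0.15 = 0.02412 m
Δh = 0.008325 + 0.02412 = 0.032445 m

Δh = 32 mm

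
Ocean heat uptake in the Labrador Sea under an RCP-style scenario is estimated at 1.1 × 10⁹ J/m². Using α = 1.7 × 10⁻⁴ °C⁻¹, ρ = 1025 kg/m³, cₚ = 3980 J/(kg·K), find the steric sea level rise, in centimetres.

Δh ≈ 4.6 cm

Δh = αQ/(ρcₚ) = 1.7×10⁻⁴ × 1.1×10⁹ / (1025 × 3980) ≈ 0.045839 m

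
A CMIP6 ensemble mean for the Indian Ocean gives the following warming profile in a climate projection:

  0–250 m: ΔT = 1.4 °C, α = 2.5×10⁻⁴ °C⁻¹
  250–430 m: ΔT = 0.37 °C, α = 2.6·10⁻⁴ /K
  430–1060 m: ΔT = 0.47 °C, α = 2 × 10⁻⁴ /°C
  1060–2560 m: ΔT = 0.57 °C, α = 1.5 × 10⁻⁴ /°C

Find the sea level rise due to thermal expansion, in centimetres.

0–250 m: 1.4 × 2.5×10⁻⁴ × 250 = 0.08750 m
250–430 m: 0.37 × 2.6×10⁻⁴ × 180 = 0.017316 m
630 × 2×10⁻⁴ × 0.47 = 0.05922 m
1060–2560 m: 1500 × 0.57 × 1.5×10⁻⁴ = 0.12825 m
Δh = 0.08750 + 0.017316 + 0.05922 + 0.12825 = 0.292286 m ≈ 29 cm

about 29 cm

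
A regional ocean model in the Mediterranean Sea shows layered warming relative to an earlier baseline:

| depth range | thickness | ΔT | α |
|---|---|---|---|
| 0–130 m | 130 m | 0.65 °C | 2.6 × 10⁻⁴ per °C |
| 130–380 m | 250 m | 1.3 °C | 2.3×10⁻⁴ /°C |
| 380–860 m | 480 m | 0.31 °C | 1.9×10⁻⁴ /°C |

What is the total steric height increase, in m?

0.125 m of thermosteric rise

Layer 1: 0.65 × 130 × 2.6×10⁻⁴ = 0.02197 m
Layer 2: 2.3×10⁻⁴ × 250 × 1.3 = 0.07475 m
480 × 1.9×10⁻⁴ × 0.31 = 0.028272 m
Δh = 0.02197 + 0.07475 + 0.028272 = 0.124992 m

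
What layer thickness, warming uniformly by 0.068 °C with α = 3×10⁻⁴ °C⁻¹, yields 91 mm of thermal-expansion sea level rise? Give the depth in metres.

H = Δh/(αΔT) = 0.091 / (3×10⁻⁴ × 0.068) ≈ 4461 m

about 4460 m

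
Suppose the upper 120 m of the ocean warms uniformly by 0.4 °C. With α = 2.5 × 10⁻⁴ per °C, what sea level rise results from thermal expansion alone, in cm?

Δh ≈ 1.2 cm

Δh = αΔT·H = 2.5×10⁻⁴ × 0.4 × 120 = 0.01200 m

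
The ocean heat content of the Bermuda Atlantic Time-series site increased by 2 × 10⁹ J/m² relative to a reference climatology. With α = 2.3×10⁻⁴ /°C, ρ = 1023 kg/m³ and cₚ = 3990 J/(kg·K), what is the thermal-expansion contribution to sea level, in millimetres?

Δh = αQ/(ρcₚ) = 2.3×10⁻⁴ × 2×10⁹ / (1023 × 3990) ≈ 0.11270 m

Δh ≈ 113 mm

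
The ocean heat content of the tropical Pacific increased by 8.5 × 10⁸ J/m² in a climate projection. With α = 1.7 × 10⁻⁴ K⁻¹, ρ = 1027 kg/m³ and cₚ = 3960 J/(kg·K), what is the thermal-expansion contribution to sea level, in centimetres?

Δh = 3.55 cm

Δh = αQ/(ρcₚ) = 1.7×10⁻⁴ × 8.5×10⁸ / (1027 × 3960) ≈ 0.035531 m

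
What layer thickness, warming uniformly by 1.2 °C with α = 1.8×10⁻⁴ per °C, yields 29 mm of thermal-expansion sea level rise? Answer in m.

H = Δh/(αΔT) = 0.029 / (1.8×10⁻⁴ × 1.2) ≈ 134.3 m

H ≈ 134 m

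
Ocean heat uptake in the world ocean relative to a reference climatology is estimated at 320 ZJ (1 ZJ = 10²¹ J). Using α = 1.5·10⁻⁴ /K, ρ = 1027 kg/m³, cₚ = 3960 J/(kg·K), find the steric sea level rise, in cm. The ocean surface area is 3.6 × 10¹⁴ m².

Δh ≈ 3.3 cm

Per unit area: Q = 320×10²¹ / (3.6×10¹⁴) ≈ 8.889×10⁸ J/m²
Δh = αQ/(ρcₚ) = 1.5×10⁻⁴ × 8.889×10⁸ / (1027 × 3960) ≈ 0.032785 m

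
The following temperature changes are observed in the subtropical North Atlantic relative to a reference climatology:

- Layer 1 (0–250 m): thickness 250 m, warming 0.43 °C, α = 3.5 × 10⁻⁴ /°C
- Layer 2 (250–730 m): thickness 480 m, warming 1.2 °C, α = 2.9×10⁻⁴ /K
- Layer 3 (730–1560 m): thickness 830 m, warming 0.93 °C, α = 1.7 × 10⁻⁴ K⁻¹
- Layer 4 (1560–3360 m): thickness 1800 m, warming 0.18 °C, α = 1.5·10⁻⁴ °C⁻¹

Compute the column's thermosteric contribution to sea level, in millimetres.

about 384 mm

Layer 1: 250 × 0.43 × 3.5×10⁻⁴ = 0.037625 m
1.2 × 2.9×10⁻⁴ × 480 = 0.16704 m
1.7×10⁻⁴ × 830 × 0.93 = 0.131223 m
1.5×10⁻⁴ × 0.18 × 1800 = 0.04860 m
Δh = 0.037625 + 0.16704 + 0.131223 + 0.04860 = 0.384488 m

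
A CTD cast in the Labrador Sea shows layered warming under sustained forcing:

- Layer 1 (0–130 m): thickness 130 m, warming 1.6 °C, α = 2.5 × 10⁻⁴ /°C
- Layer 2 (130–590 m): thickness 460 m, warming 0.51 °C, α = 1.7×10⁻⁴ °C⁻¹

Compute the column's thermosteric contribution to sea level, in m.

2.5×10⁻⁴ × 1.6 × 130 = 0.05200 m
0.51 × 460 × 1.7×10⁻⁴ = 0.039882 m
Δh = 0.05200 + 0.039882 = 0.091882 m

0.0919 m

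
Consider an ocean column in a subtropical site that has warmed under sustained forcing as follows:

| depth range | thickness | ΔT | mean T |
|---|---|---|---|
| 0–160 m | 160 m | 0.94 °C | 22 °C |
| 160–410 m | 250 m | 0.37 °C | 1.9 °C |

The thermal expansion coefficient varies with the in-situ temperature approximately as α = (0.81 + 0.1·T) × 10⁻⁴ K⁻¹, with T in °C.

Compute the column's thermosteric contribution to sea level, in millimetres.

Layer 1: α = (0.81 + 0.1×22)×10⁻⁴ = 3.01×10⁻⁴ K⁻¹
Layer 2: α = (0.81 + 0.1×1.9)×10⁻⁴ = 1×10⁻⁴ K⁻¹
Layer 1: 0.94 × 3.01×10⁻⁴ × 160 = 0.0452704 m
160–410 m: 0.37 × 1×10⁻⁴ × 250 = 0.00925 m
Δh = 0.0452704 + 0.00925 = 0.0545204 m ≈ 54.5 mm

54.5 mm of thermosteric rise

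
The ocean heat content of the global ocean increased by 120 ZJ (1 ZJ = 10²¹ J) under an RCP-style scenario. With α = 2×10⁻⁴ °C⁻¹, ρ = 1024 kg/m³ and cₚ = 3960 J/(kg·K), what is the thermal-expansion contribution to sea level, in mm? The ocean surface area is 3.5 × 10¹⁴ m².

16.9 mm

Per unit area: Q = 120×10²¹ / (3.5×10¹⁴) ≈ 3.429×10⁸ J/m²
Δh = αQ/(ρcₚ) = 2×10⁻⁴ × 3.429×10⁸ / (1024 × 3960) ≈ 0.016912 m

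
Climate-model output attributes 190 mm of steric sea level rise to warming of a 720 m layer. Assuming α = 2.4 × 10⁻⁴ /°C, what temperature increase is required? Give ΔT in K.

ΔT = Δh/(αH) = 0.19 / (2.4×10⁻⁴ × 720) ≈ 1.100 K

about 1.1 K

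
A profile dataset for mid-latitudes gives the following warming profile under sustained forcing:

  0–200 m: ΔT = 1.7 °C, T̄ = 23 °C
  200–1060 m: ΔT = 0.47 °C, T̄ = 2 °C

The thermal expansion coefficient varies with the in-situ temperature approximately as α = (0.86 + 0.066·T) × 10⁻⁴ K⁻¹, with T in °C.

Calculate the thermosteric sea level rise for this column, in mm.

Layer 1: α = (0.86 + 0.066×23)×10⁻⁴ = 2.378×10⁻⁴ K⁻¹
Layer 2: α = (0.86 + 0.066×2)×10⁻⁴ = 0.992×10⁻⁴ K⁻¹
Layer 1: 2.378×10⁻⁴ × 200 × 1.7 = 0.080852 m
200–1060 m: 0.992×10⁻⁴ × 0.47 × 860 = 0.04009664 m
Δh = 0.080852 + 0.04009664 = 0.12094864 m

about 121 mm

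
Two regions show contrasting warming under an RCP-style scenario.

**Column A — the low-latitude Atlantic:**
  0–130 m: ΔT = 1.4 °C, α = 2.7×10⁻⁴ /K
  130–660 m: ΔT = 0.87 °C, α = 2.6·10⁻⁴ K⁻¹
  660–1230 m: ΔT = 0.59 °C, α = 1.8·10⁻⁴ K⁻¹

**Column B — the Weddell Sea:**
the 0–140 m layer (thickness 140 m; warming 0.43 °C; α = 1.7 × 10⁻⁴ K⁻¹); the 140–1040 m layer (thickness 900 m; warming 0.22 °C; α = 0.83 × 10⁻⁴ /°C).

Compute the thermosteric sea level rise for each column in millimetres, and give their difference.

A: 230 mm; B: 27 mm; difference 200 mm

A 1.4 × 2.7×10⁻⁴ × 130 = 0.04914 m
A 0.87 × 530 × 2.6×10⁻⁴ = 0.119886 m
A Layer 3: 0.59 × 1.8×10⁻⁴ × 570 = 0.060534 m
A total: 0.22956 m
B 140 × 0.43 × 1.7×10⁻⁴ = 0.010234 m
B 140–1040 m: 900 × 0.83×10⁻⁴ × 0.22 = 0.016434 m
B total: 0.026668 m
Difference: 0.22956 − 0.026668 = 0.202892 m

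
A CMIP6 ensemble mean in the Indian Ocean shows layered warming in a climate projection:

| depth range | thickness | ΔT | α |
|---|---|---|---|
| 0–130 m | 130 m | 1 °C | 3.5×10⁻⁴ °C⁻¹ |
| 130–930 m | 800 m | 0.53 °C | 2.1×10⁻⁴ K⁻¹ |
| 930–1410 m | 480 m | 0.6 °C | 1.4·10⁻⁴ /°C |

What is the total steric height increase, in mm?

Δh ≈ 175 mm

3.5×10⁻⁴ × 1 × 130 = 0.04550 m
130–930 m: 800 × 0.53 × 2.1×10⁻⁴ = 0.08904 m
Layer 3: 1.4×10⁻⁴ × 0.6 × 480 = 0.04032 m
Δh = 0.04550 + 0.08904 + 0.04032 = 0.17486 m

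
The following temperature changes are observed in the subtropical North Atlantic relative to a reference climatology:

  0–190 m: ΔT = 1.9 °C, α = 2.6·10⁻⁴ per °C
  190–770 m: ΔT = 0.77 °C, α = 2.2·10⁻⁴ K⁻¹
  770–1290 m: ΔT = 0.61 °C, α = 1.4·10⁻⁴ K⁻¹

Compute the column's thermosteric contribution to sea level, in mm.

Layer 1: 2.6×10⁻⁴ × 190 × 1.9 = 0.09386 m
Layer 2: 0.77 × 580 × 2.2×10⁻⁴ = 0.098252 m
Layer 3: 0.61 × 1.4×10⁻⁴ × 520 = 0.044408 m
Δh = 0.09386 + 0.098252 + 0.044408 = 0.23652 m

240 mm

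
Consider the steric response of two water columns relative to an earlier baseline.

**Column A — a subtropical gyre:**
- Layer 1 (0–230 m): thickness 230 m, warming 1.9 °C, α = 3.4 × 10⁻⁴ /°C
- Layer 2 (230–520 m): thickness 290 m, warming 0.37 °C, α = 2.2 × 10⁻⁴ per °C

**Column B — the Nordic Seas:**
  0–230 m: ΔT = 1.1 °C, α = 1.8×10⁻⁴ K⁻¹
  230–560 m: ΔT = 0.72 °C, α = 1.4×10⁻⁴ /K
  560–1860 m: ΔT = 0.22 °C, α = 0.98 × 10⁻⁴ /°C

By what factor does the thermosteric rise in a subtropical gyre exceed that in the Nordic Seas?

a factor of 1.6

A Layer 1: 1.9 × 230 × 3.4×10⁻⁴ = 0.14858 m
A Layer 2: 290 × 0.37 × 2.2×10⁻⁴ = 0.023606 m
A total: 0.172186 m
B Layer 1: 1.1 × 230 × 1.8×10⁻⁴ = 0.04554 m
B 0.72 × 330 × 1.4×10⁻⁴ = 0.033264 m
B 1300 × 0.98×10⁻⁴ × 0.22 = 0.028028 m
B total: 0.106832 m
Ratio: 0.172186 / 0.106832 ≈ 1.612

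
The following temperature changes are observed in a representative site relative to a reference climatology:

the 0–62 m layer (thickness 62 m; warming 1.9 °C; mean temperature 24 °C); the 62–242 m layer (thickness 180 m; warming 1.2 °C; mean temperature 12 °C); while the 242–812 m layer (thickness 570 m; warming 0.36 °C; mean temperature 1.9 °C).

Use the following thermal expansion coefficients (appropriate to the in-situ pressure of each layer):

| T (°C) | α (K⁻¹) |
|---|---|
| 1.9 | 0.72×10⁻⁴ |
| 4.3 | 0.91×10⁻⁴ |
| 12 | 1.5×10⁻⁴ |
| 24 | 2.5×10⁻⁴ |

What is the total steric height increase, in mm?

Δh ≈ 77 mm

Layer 1 at 24 °C → α = 2.5×10⁻⁴ K⁻¹
Layer 2 at 12 °C → α = 1.5×10⁻⁴ K⁻¹
Layer 3 at 1.9 °C → α = 0.72×10⁻⁴ K⁻¹
0–62 m: 62 × 1.9 × 2.5×10⁻⁴ = 0.02945 m
1.5×10⁻⁴ × 180 × 1.2 = 0.03240 m
242–812 m: 0.36 × 0.72×10⁻⁴ × 570 = 0.0147744 m
Δh = 0.02945 + 0.03240 + 0.0147744 = 0.0766244 m ≈ 77 mm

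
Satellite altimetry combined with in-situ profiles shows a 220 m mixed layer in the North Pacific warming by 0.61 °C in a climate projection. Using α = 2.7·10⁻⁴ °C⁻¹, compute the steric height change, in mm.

Δh ≈ 36.2 mm

Δh = αΔT·H = 2.7×10⁻⁴ × 0.61 × 220 = 0.036234 m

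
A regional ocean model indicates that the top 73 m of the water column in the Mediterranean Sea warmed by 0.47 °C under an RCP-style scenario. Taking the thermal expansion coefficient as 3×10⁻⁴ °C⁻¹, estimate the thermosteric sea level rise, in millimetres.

about 10.3 mm

Δh = αΔT·H = 3×10⁻⁴ × 0.47 × 73 = 0.010293 m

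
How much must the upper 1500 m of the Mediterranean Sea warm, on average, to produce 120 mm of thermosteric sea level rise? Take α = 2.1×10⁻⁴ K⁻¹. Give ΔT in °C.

ΔT ≈ 0.381 °C

ΔT = Δh/(αH) = 0.12 / (2.1×10⁻⁴ × 1500) ≈ 0.3810 °C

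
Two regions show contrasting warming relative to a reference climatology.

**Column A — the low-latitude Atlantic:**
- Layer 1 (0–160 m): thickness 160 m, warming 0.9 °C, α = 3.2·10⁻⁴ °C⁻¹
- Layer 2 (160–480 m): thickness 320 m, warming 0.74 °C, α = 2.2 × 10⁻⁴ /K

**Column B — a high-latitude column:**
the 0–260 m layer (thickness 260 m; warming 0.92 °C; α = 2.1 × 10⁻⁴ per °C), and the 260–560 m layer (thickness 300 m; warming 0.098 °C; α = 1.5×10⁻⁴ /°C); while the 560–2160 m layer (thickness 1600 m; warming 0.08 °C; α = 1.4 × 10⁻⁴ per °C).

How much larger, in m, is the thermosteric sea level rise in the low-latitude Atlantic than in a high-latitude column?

A 0–160 m: 3.2×10⁻⁴ × 0.9 × 160 = 0.04608 m
A 160–480 m: 320 × 2.2×10⁻⁴ × 0.74 = 0.052096 m
A total: 0.098176 m
B Layer 1: 260 × 0.92 × 2.1×10⁻⁴ = 0.050232 m
B Layer 2: 1.5×10⁻⁴ × 300 × 0.098 = 0.00441 m
B 560–2160 m: 1600 × 1.4×10⁻⁴ × 0.08 = 0.01792 m
B total: 0.072562 m
Difference: 0.098176 − 0.072562 = 0.025614 m

0.026 m larger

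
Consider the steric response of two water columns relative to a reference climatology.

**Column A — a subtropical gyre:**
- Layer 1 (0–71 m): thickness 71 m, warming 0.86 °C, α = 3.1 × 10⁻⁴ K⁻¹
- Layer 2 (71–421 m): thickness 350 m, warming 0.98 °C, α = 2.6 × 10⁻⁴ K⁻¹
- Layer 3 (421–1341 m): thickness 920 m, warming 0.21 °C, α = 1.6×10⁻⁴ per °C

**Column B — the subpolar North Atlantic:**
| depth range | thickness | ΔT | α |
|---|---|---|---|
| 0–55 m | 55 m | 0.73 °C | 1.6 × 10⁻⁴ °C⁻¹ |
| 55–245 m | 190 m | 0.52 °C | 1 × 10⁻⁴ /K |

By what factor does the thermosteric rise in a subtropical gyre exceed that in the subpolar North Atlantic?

A 0–71 m: 3.1×10⁻⁴ × 71 × 0.86 = 0.0189286 m
A 0.98 × 2.6×10⁻⁴ × 350 = 0.08918 m
A Layer 3: 920 × 1.6×10⁻⁴ × 0.21 = 0.030912 m
A total: 0.1390206 m
B Layer 1: 55 × 1.6×10⁻⁴ × 0.73 = 0.006424 m
B Layer 2: 0.52 × 1×10⁻⁴ × 190 = 0.00988 m
B total: 0.016304 m
Ratio: 0.1390206 / 0.016304 ≈ 8.527

a factor of 8.53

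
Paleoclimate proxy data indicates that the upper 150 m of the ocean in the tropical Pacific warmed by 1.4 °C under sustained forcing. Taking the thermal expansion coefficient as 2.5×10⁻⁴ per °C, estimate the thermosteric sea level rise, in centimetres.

Δh = αΔT·H = 2.5×10⁻⁴ × 1.4 × 150 = 0.05250 m

5.3 cm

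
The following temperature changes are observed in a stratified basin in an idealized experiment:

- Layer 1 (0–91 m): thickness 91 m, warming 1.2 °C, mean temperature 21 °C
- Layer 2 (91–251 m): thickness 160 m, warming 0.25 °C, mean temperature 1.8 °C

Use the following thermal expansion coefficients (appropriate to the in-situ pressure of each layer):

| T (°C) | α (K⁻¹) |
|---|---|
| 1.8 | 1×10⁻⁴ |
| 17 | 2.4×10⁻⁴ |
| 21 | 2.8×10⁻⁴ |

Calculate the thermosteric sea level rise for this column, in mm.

about 34.6 mm

Layer 1 at 21 °C → α = 2.8×10⁻⁴ K⁻¹
Layer 2 at 1.8 °C → α = 1×10⁻⁴ K⁻¹
91 × 1.2 × 2.8×10⁻⁴ = 0.030576 m
91–251 m: 0.25 × 1×10⁻⁴ × 160 = 0.00400 m
Δh = 0.030576 + 0.00400 = 0.034576 m ≈ 34.6 mm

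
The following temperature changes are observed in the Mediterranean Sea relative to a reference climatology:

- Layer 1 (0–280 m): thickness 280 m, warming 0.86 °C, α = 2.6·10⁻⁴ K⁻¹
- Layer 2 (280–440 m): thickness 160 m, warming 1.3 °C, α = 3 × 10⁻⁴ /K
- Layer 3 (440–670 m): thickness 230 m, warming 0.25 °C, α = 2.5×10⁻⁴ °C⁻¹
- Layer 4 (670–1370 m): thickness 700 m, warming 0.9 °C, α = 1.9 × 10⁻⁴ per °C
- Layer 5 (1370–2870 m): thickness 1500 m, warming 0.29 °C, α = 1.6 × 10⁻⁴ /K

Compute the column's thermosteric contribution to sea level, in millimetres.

about 329 mm

280 × 0.86 × 2.6×10⁻⁴ = 0.062608 m
280–440 m: 3×10⁻⁴ × 1.3 × 160 = 0.06240 m
440–670 m: 230 × 2.5×10⁻⁴ × 0.25 = 0.014375 m
1.9×10⁻⁴ × 700 × 0.9 = 0.11970 m
1500 × 1.6×10⁻⁴ × 0.29 = 0.06960 m
Δh = 0.062608 + 0.06240 + 0.014375 + 0.11970 + 0.06960 = 0.328683 m ≈ 329 mm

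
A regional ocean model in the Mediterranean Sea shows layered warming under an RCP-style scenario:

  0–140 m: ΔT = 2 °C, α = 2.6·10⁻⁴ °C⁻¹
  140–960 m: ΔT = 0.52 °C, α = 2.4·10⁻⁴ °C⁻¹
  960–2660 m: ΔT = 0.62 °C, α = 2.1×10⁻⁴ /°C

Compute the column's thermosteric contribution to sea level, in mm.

2.6×10⁻⁴ × 140 × 2 = 0.07280 m
Layer 2: 2.4×10⁻⁴ × 0.52 × 820 = 0.102336 m
1700 × 0.62 × 2.1×10⁻⁴ = 0.22134 m
Δh = 0.07280 + 0.102336 + 0.22134 = 0.396476 m

396 mm of thermosteric rise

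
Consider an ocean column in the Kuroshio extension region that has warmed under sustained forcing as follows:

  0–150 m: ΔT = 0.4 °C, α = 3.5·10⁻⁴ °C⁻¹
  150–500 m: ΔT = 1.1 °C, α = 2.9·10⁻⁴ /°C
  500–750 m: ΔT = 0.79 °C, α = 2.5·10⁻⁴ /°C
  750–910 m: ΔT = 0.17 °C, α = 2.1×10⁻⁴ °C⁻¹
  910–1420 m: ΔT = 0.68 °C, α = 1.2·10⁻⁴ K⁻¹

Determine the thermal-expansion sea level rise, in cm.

22.9 cm

0.4 × 3.5×10⁻⁴ × 150 = 0.02100 m
150–500 m: 1.1 × 350 × 2.9×10⁻⁴ = 0.11165 m
500–750 m: 0.79 × 250 × 2.5×10⁻⁴ = 0.049375 m
Layer 4: 2.1×10⁻⁴ × 0.17 × 160 = 0.005712 m
1.2×10⁻⁴ × 0.68 × 510 = 0.041616 m
Δh = 0.02100 + 0.11165 + 0.049375 + 0.005712 + 0.041616 = 0.229353 m ≈ 22.9 cm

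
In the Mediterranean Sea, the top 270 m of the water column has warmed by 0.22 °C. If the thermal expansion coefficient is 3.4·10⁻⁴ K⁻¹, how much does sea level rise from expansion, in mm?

Δh = αΔT·H = 3.4×10⁻⁴ × 0.22 × 270 = 0.020196 m

20.2 mm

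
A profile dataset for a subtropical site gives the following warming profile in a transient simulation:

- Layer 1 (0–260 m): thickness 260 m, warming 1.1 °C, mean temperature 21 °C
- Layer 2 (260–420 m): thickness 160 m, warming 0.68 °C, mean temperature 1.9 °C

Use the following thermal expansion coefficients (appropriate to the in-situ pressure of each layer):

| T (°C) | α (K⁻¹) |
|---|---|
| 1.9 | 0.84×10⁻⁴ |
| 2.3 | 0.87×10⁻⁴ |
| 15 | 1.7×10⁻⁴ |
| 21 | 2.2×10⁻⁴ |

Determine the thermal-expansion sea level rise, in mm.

Δh ≈ 72.1 mm

Layer 1 at 21 °C → α = 2.2×10⁻⁴ K⁻¹
Layer 2 at 1.9 °C → α = 0.84×10⁻⁴ K⁻¹
0–260 m: 2.2×10⁻⁴ × 260 × 1.1 = 0.06292 m
Layer 2: 160 × 0.68 × 0.84×10⁻⁴ = 0.0091392 m
Δh = 0.06292 + 0.0091392 = 0.0720592 m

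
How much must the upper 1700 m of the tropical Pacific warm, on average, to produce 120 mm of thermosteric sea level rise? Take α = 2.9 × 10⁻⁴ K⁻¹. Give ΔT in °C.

ΔT = Δh/(αH) = 0.12 / (2.9×10⁻⁴ × 1700) ≈ 0.2434 °C

about 0.243 °C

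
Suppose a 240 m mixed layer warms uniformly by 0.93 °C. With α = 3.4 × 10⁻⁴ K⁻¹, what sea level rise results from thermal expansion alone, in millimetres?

76 mm of thermosteric rise

Δh = αΔT·H = 3.4×10⁻⁴ × 0.93 × 240 = 0.075888 m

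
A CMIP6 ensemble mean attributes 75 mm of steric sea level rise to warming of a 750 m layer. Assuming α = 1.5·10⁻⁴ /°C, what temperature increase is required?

about 0.667 °C

ΔT = Δh/(αH) = 0.075 / (1.5×10⁻⁴ × 750) ≈ 0.6667 °C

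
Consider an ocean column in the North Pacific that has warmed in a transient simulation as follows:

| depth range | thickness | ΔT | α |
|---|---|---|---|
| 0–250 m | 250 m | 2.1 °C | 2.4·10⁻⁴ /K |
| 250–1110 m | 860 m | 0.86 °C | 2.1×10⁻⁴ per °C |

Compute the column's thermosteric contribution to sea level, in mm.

about 281 mm

250 × 2.4×10⁻⁴ × 2.1 = 0.12600 m
860 × 2.1×10⁻⁴ × 0.86 = 0.155316 m
Δh = 0.12600 + 0.155316 = 0.281316 m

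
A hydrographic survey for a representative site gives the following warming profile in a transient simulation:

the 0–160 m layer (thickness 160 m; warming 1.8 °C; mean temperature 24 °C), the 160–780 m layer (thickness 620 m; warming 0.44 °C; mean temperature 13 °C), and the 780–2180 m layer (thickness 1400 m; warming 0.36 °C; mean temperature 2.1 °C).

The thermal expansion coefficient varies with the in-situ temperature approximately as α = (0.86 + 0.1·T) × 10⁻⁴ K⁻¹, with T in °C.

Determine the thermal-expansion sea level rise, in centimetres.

Layer 1: α = (0.86 + 0.1×24)×10⁻⁴ = 3.26×10⁻⁴ K⁻¹
Layer 2: α = (0.86 + 0.1×13)×10⁻⁴ = 2.16×10⁻⁴ K⁻¹
Layer 3: α = (0.86 + 0.1×2.1)×10⁻⁴ = 1.07×10⁻⁴ K⁻¹
Layer 1: 1.8 × 3.26×10⁻⁴ × 160 = 0.093888 m
Layer 2: 0.44 × 2.16×10⁻⁴ × 620 = 0.0589248 m
Layer 3: 1.07×10⁻⁴ × 0.36 × 1400 = 0.053928 m
Δh = 0.093888 + 0.0589248 + 0.053928 = 0.2067408 m

about 21 cm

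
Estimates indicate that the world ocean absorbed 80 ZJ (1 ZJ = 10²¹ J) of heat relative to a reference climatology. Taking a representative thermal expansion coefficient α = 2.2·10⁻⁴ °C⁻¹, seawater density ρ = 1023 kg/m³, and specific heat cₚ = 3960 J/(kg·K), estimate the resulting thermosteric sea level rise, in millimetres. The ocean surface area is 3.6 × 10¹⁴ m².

Per unit area: Q = 80×10²¹ / (3.6×10¹⁴) ≈ 2.222×10⁸ J/m²
Δh = αQ/(ρcₚ) = 2.2×10⁻⁴ × 2.222×10⁸ / (1023 × 3960) ≈ 0.012067 m

Δh ≈ 12.1 mm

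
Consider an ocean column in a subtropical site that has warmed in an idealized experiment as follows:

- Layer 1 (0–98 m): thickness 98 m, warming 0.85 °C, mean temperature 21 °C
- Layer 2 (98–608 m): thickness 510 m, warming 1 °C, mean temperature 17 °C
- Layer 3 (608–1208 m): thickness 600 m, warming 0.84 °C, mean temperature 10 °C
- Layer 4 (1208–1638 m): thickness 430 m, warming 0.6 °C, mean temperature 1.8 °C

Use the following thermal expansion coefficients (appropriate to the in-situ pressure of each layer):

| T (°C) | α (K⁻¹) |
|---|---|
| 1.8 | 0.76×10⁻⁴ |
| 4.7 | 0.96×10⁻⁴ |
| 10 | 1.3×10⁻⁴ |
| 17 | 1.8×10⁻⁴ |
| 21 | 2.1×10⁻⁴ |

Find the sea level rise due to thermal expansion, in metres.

about 0.19 m

Layer 1 at 21 °C → α = 2.1×10⁻⁴ K⁻¹
Layer 2 at 17 °C → α = 1.8×10⁻⁴ K⁻¹
Layer 3 at 10 °C → α = 1.3×10⁻⁴ K⁻¹
Layer 4 at 1.8 °C → α = 0.76×10⁻⁴ K⁻¹
2.1×10⁻⁴ × 98 × 0.85 = 0.017493 m
Layer 2: 1.8×10⁻⁴ × 510 × 1 = 0.09180 m
600 × 1.3×10⁻⁴ × 0.84 = 0.06552 m
Layer 4: 0.6 × 0.76×10⁻⁴ × 430 = 0.019608 m
Δh = 0.017493 + 0.09180 + 0.06552 + 0.019608 = 0.194421 m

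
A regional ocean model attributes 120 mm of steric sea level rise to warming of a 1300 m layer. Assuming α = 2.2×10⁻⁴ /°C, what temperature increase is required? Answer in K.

ΔT = Δh/(αH) = 0.12 / (2.2×10⁻⁴ × 1300) ≈ 0.4196 K

ΔT ≈ 0.420 K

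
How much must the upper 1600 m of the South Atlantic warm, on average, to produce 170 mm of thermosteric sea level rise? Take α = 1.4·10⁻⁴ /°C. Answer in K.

ΔT ≈ 0.76 K

ΔT = Δh/(αH) = 0.17 / (1.4×10⁻⁴ × 1600) ≈ 0.7589 K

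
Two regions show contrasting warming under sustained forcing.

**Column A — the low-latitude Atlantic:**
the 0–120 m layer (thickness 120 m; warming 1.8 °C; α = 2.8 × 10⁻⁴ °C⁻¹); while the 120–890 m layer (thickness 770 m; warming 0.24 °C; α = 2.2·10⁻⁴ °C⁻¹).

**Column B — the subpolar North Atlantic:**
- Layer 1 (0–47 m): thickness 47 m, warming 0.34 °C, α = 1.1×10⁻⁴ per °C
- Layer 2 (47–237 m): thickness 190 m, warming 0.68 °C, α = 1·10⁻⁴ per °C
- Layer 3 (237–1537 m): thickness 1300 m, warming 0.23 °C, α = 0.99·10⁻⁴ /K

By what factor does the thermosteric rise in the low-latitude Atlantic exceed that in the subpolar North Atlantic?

A 1.8 × 2.8×10⁻⁴ × 120 = 0.06048 m
A 770 × 2.2×10⁻⁴ × 0.24 = 0.040656 m
A total: 0.101136 m
B Layer 1: 0.34 × 1.1×10⁻⁴ × 47 = 0.0017578 m
B 190 × 1×10⁻⁴ × 0.68 = 0.01292 m
B Layer 3: 0.23 × 1300 × 0.99×10⁻⁴ = 0.029601 m
B total: 0.0442788 m
Ratio: 0.101136 / 0.0442788 ≈ 2.284

2.3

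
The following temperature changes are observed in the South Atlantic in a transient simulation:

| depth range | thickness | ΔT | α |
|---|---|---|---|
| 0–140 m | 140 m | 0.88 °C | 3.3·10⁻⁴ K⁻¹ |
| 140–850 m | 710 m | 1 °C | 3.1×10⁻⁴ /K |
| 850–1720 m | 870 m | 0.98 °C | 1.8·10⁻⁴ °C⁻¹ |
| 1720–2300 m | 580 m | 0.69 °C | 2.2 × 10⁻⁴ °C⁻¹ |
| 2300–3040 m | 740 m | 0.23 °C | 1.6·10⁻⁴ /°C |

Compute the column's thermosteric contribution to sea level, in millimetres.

0–140 m: 3.3×10⁻⁴ × 140 × 0.88 = 0.040656 m
140–850 m: 3.1×10⁻⁴ × 1 × 710 = 0.22010 m
850–1720 m: 1.8×10⁻⁴ × 870 × 0.98 = 0.153468 m
1720–2300 m: 2.2×10⁻⁴ × 580 × 0.69 = 0.088044 m
2300–3040 m: 740 × 1.6×10⁻⁴ × 0.23 = 0.027232 m
Δh = 0.040656 + 0.22010 + 0.153468 + 0.088044 + 0.027232 = 0.52950 m

Δh = 530 mm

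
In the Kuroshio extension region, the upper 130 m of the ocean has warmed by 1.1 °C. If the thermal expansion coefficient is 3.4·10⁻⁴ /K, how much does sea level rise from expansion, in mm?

Δh = αΔT·H = 3.4×10⁻⁴ × 1.1 × 130 = 0.04862 m

about 48.6 mm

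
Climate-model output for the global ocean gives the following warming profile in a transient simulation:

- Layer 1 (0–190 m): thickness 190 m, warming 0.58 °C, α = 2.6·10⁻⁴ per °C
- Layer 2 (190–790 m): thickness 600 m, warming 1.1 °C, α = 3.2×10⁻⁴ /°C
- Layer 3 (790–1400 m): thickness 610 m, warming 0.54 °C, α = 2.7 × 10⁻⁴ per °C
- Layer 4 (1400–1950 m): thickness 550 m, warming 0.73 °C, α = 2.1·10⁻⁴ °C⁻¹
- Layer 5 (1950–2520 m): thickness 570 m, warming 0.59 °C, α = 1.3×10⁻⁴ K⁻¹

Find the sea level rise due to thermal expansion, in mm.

457 mm of thermosteric rise

0–190 m: 0.58 × 190 × 2.6×10⁻⁴ = 0.028652 m
Layer 2: 3.2×10⁻⁴ × 600 × 1.1 = 0.21120 m
790–1400 m: 610 × 2.7×10⁻⁴ × 0.54 = 0.088938 m
Layer 4: 2.1×10⁻⁴ × 0.73 × 550 = 0.084315 m
Layer 5: 570 × 1.3×10⁻⁴ × 0.59 = 0.043719 m
Δh = 0.028652 + 0.21120 + 0.088938 + 0.084315 + 0.043719 = 0.456824 m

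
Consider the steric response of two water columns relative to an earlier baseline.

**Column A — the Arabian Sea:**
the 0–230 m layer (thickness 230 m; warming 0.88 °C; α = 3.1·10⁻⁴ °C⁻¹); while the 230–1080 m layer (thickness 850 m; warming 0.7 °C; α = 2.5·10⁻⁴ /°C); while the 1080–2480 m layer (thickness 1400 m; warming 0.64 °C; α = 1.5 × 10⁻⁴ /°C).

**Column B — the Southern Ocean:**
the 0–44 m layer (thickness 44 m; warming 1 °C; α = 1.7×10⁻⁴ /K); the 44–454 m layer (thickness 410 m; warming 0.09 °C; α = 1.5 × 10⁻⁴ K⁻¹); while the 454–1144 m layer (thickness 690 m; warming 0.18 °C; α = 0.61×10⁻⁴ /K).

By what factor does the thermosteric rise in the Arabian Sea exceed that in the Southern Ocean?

16.8

A 0–230 m: 0.88 × 3.1×10⁻⁴ × 230 = 0.062744 m
A 230–1080 m: 0.7 × 850 × 2.5×10⁻⁴ = 0.14875 m
A 1080–2480 m: 1400 × 0.64 × 1.5×10⁻⁴ = 0.13440 m
A total: 0.345894 m
B Layer 1: 1 × 1.7×10⁻⁴ × 44 = 0.00748 m
B 44–454 m: 1.5×10⁻⁴ × 0.09 × 410 = 0.005535 m
B 690 × 0.61×10⁻⁴ × 0.18 = 0.0075762 m
B total: 0.0205912 m
Ratio: 0.345894 / 0.0205912 ≈ 16.80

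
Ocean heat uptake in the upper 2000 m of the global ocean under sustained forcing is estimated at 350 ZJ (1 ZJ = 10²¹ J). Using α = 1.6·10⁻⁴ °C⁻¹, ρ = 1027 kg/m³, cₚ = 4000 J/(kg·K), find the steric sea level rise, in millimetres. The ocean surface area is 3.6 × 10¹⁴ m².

Per unit area: Q = 350×10²¹ / (3.6×10¹⁴) ≈ 9.722×10⁸ J/m²
Δh = αQ/(ρcₚ) = 1.6×10⁻⁴ × 9.722×10⁸ / (1027 × 4000) ≈ 0.037866 m

about 37.9 mm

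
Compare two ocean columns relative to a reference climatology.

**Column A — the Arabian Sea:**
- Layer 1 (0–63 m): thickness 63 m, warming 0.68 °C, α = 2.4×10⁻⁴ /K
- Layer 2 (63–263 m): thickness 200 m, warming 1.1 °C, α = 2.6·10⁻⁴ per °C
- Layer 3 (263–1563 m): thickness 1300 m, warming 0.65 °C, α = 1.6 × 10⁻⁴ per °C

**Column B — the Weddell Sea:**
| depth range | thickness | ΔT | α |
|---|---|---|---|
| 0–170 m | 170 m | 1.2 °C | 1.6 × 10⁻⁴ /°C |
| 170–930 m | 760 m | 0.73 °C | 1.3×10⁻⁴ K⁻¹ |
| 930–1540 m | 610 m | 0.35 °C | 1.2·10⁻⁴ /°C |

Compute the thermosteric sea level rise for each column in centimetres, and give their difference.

A 63 × 0.68 × 2.4×10⁻⁴ = 0.0102816 m
A Layer 2: 200 × 1.1 × 2.6×10⁻⁴ = 0.05720 m
A 1.6×10⁻⁴ × 0.65 × 1300 = 0.13520 m
A total: 0.2026816 m
B 0–170 m: 1.6×10⁻⁴ × 170 × 1.2 = 0.03264 m
B 170–930 m: 760 × 1.3×10⁻⁴ × 0.73 = 0.072124 m
B Layer 3: 0.35 × 1.2×10⁻⁴ × 610 = 0.02562 m
B total: 0.130384 m
Difference: 0.2026816 − 0.130384 = 0.0722976 m

Δh_A ≈ 20 cm, Δh_B ≈ 13 cm; difference ≈ 7.2 cm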